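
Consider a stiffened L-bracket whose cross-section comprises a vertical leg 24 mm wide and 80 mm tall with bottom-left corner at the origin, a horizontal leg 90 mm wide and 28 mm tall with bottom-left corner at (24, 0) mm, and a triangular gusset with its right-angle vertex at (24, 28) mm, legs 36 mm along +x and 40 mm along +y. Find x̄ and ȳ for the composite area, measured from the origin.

x̄ = 43.19 mm, ȳ = 27.49 mm

vertical leg: A = 24 × 80 = 1920.00, centroid at (12.00, 40.00).
horizontal leg: A = 90 × 28 = 2520.00, centroid at (69.00, 14.00).
gusset: A = ½·36·40 = 720.00, centroid at (36.00, 41.33).
ΣA = 5160.00 mm²
ΣAx̄ = (1920.00)(12.00) + (2520.00)(69.00) + (720.00)(36.00) = 222840.00 mm³
ΣAȳ = (1920.00)(40.00) + (2520.00)(14.00) + (720.00)(41.33) = 141840.00 mm³
x̄ = 222840.00 / 5160.00 = 43.19 mm
ȳ = 141840.00 / 5160.00 = 27.49 mm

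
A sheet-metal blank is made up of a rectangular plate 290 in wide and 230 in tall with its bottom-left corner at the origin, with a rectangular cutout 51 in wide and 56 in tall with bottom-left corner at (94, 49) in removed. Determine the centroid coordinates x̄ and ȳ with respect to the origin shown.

plate: A = 290 × 230 = 66700.00, centroid at (145.00, 115.00).
hole: A = −(51 × 56) = -2856.00, centroid at (119.50, 77.00).
ΣA = 63844.00 in²
ΣAx̄ = (66700.00)(145.00) + (-2856.00)(119.50) = 9330208.00 in³
ΣAȳ = (66700.00)(115.00) + (-2856.00)(77.00) = 7450588.00 in³
x̄ = 9330208.00 / 63844.00 = 146.14 in
ȳ = 7450588.00 / 63844.00 = 116.70 in

x̄ = 146.14 in, ȳ = 116.70 in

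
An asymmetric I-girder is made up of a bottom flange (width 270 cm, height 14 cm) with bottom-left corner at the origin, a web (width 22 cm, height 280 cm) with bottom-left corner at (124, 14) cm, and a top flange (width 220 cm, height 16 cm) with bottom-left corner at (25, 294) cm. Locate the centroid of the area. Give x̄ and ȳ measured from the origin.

x̄ = 135.00 cm, ȳ = 151.42 cm

bottom flange: A = 270 × 14 = 3780.00, centroid at (135.00, 7.00).
web: A = 22 × 280 = 6160.00, centroid at (135.00, 154.00).
top flange: A = 220 × 16 = 3520.00, centroid at (135.00, 302.00).
ΣA = 13460.00 cm²
ΣAx̄ = (3780.00)(135.00) + (6160.00)(135.00) + (3520.00)(135.00) = 1817100.00 cm³
ΣAȳ = (3780.00)(7.00) + (6160.00)(154.00) + (3520.00)(302.00) = 2038140.00 cm³
x̄ = 1817100.00 / 13460.00 = 135.00 cm
ȳ = 2038140.00 / 13460.00 = 151.42 cm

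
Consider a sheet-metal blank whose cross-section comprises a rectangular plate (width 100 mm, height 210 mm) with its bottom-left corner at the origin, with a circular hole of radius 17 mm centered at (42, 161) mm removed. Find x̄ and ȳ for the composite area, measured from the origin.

plate: A = 100 × 210 = 21000.00, centroid at (50.00, 105.00).
hole: A = −π·17² = -907.92, centroid at (42.00, 161.00).
ΣA = 20092.08 mm²
ΣAx̄ = (21000.00)(50.00) + (-907.92)(42.00) = 1011867.35 mm³
ΣAȳ = (21000.00)(105.00) + (-907.92)(161.00) = 2058824.84 mm³
x̄ = 1011867.35 / 20092.08 = 50.36 mm
ȳ = 2058824.84 / 20092.08 = 102.47 mm

x̄ = 50.36 mm, ȳ = 102.47 mm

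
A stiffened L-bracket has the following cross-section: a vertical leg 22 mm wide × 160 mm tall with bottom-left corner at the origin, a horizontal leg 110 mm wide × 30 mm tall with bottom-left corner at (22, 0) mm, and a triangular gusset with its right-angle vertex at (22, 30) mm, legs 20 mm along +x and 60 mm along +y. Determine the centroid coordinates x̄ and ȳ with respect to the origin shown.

x̄ = 41.78 mm, ȳ = 48.67 mm

vertical leg: A = 22 × 160 = 3520.00, centroid at (11.00, 80.00).
horizontal leg: A = 110 × 30 = 3300.00, centroid at (77.00, 15.00).
gusset: A = ½·20·60 = 600.00, centroid at (28.67, 50.00).
ΣA = 7420.00 mm², ΣAx̄ = 310020.00 mm³, ΣAȳ = 361100.00 mm³.
x̄ = 310020.00/7420.00 = 41.78 mm; ȳ = 361100.00/7420.00 = 48.67 mm.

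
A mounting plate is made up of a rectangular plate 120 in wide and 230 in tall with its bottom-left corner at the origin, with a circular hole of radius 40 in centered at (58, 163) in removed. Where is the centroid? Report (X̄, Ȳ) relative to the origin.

plate: A = 120 × 230 = 27600.00, centroid at (60.00, 115.00).
hole: A = −π·40² = -5026.55, centroid at (58.00, 163.00).
ΣA = 22573.45 in², ΣAX̄ = 1364460.20 in³, ΣAȲ = 2354672.64 in³.
X̄ = 1364460.20/22573.45 = 60.45 in; Ȳ = 2354672.64/22573.45 = 104.31 in.

X̄ = 60.45 in, Ȳ = 104.31 in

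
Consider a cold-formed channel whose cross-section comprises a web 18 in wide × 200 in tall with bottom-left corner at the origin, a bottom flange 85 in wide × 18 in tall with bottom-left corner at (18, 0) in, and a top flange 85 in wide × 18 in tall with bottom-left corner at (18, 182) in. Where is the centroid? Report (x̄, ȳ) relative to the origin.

x̄ = 32.66 in, ȳ = 100.00 in

web: A = 18 × 200 = 3600.00, centroid at (9.00, 100.00).
bottom flange: A = 85 × 18 = 1530.00, centroid at (60.50, 9.00).
top flange: A = 85 × 18 = 1530.00, centroid at (60.50, 191.00).
ΣA = 6660.00 in², ΣAx̄ = 217530.00 in³, ΣAȳ = 666000.00 in³.
x̄ = 217530.00/6660.00 = 32.66 in; ȳ = 666000.00/6660.00 = 100.00 in.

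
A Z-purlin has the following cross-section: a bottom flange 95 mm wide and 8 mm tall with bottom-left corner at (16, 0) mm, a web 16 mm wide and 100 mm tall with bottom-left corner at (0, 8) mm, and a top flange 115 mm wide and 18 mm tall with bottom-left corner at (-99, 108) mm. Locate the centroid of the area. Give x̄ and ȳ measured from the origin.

bottom flange: A = 95 × 8 = 760.00, centroid at (63.50, 4.00).
web: A = 16 × 100 = 1600.00, centroid at (8.00, 58.00).
top flange: A = 115 × 18 = 2070.00, centroid at (-41.50, 117.00).
ΣA = 4430.00 mm²
ΣAx̄ = (760.00)(63.50) + (1600.00)(8.00) + (2070.00)(-41.50) = -24845.00 mm³
ΣAȳ = (760.00)(4.00) + (1600.00)(58.00) + (2070.00)(117.00) = 338030.00 mm³
x̄ = -24845.00 / 4430.00 = -5.61 mm
ȳ = 338030.00 / 4430.00 = 76.30 mm

x̄ = -5.61 mm, ȳ = 76.30 mm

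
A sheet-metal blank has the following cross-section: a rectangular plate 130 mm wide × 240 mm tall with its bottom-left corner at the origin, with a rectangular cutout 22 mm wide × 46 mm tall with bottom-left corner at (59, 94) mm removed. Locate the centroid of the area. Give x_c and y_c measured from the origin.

x_c = 64.83 mm, y_c = 120.10 mm

plate: A = 130 × 240 = 31200.00, centroid at (65.00, 120.00).
hole: A = −(22 × 46) = -1012.00, centroid at (70.00, 117.00).
ΣA = 30188.00 mm², ΣAx_c = 1957160.00 mm³, ΣAy_c = 3625596.00 mm³.
x_c = 1957160.00/30188.00 = 64.83 mm; y_c = 3625596.00/30188.00 = 120.10 mm.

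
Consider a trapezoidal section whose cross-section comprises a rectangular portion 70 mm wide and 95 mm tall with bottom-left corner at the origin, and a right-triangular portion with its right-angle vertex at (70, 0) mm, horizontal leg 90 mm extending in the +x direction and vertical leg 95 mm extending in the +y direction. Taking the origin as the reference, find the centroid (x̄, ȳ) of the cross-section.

rectangular portion: A = 70 × 95 = 6650.00, centroid at (35.00, 47.50).
triangular portion: A = ½·90·95 = 4275.00, centroid at (100.00, 31.67).
ΣA = 10925.00 mm²
ΣAx̄ = (6650.00)(35.00) + (4275.00)(100.00) = 660250.00 mm³
ΣAȳ = (6650.00)(47.50) + (4275.00)(31.67) = 451250.00 mm³
x̄ = 660250.00 / 10925.00 = 60.43 mm
ȳ = 451250.00 / 10925.00 = 41.30 mm

x̄ = 60.43 mm, ȳ = 41.30 mm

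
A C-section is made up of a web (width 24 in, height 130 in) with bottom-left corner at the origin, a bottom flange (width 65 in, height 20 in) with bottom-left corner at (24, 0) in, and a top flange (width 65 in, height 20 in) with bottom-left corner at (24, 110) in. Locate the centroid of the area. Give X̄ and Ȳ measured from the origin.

web: A = 24 × 130 = 3120.00, centroid at (12.00, 65.00).
bottom flange: A = 65 × 20 = 1300.00, centroid at (56.50, 10.00).
top flange: A = 65 × 20 = 1300.00, centroid at (56.50, 120.00).
ΣA = 5720.00 in², ΣAX̄ = 184340.00 in³, ΣAȲ = 371800.00 in³.
X̄ = 184340.00/5720.00 = 32.23 in; Ȳ = 371800.00/5720.00 = 65.00 in.

X̄ = 32.23 in, Ȳ = 65.00 in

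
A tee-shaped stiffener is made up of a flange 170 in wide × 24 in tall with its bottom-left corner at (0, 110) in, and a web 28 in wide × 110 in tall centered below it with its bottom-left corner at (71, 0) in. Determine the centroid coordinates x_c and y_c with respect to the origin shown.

x_c = 85.00 in, y_c = 93.18 in

web: A = 28 × 110 = 3080.00, centroid at (85.00, 55.00).
flange: A = 170 × 24 = 4080.00, centroid at (85.00, 122.00).
ΣA = 7160.00 in², ΣAx_c = 608600.00 in³, ΣAy_c = 667160.00 in³.
x_c = 608600.00/7160.00 = 85.00 in; y_c = 667160.00/7160.00 = 93.18 in.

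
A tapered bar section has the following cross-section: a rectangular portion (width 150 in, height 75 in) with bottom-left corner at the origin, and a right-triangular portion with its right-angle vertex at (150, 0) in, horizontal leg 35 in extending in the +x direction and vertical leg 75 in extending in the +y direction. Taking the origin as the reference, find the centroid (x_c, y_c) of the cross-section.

rectangular portion: A = 150 × 75 = 11250.00, centroid at (75.00, 37.50).
triangular portion: A = ½·35·75 = 1312.50, centroid at (161.67, 25.00).
ΣA = 12562.50 in², ΣAx_c = 1055937.50 in³, ΣAy_c = 454687.50 in³.
x_c = 1055937.50/12562.50 = 84.05 in; y_c = 454687.50/12562.50 = 36.19 in.

x_c = 84.05 in, y_c = 36.19 in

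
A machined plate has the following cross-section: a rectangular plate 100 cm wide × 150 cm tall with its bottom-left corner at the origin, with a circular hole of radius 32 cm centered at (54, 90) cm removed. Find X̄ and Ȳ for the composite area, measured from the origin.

X̄ = 48.91 cm, Ȳ = 70.90 cm

Part | A | x̄ᵢ | ȳᵢ | A·x̄ᵢ | A·ȳᵢ
plate | 15000.00 | 50.00 | 75.00 | 750000.00 | 1125000.00
hole | -3216.99 | 54.00 | 90.00 | -173717.51 | -289529.18
Σ | 11783.01 |  |  | 576282.49 | 835470.82
X̄ = 576282.49 / 11783.01 = 48.91 cm
Ȳ = 835470.82 / 11783.01 = 70.90 cm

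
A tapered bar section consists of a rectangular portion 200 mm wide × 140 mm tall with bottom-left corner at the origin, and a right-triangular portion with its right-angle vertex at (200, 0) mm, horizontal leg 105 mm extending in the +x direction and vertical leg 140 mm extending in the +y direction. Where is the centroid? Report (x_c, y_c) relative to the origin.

rectangular portion: A = 200 × 140 = 28000.00, centroid at (100.00, 70.00).
triangular portion: A = ½·105·140 = 7350.00, centroid at (235.00, 46.67).
ΣA = 35350.00 mm², ΣAx_c = 4527250.00 mm³, ΣAy_c = 2303000.00 mm³.
x_c = 4527250.00/35350.00 = 128.07 mm; y_c = 2303000.00/35350.00 = 65.15 mm.

x_c = 128.07 mm, y_c = 65.15 mm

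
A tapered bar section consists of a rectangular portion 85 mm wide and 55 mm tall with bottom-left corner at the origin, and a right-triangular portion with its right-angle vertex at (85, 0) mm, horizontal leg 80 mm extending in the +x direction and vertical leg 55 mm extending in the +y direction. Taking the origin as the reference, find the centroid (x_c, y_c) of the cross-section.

Part | A | x̄ᵢ | ȳᵢ | A·x̄ᵢ | A·ȳᵢ
rectangular portion | 4675.00 | 42.50 | 27.50 | 198687.50 | 128562.50
triangular portion | 2200.00 | 111.67 | 18.33 | 245666.67 | 40333.33
Σ | 6875.00 |  |  | 444354.17 | 168895.83
x_c = 444354.17 / 6875.00 = 64.63 mm
y_c = 168895.83 / 6875.00 = 24.57 mm

x_c = 64.63 mm, y_c = 24.57 mm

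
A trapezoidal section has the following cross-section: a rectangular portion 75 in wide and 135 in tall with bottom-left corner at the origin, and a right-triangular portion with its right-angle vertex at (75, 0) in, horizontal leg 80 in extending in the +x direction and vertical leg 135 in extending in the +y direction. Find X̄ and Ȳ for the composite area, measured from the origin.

rectangular portion: A = 75 × 135 = 10125.00, centroid at (37.50, 67.50).
triangular portion: A = ½·80·135 = 5400.00, centroid at (101.67, 45.00).
ΣA = 15525.00 in²
ΣAX̄ = (10125.00)(37.50) + (5400.00)(101.67) = 928687.50 in³
ΣAȲ = (10125.00)(67.50) + (5400.00)(45.00) = 926437.50 in³
X̄ = 928687.50 / 15525.00 = 59.82 in
Ȳ = 926437.50 / 15525.00 = 59.67 in

X̄ = 59.82 in, Ȳ = 59.67 in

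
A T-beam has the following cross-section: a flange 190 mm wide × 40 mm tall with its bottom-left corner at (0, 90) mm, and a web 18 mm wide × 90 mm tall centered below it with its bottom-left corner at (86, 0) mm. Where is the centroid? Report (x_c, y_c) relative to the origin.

x_c = 95.00 mm, y_c = 98.58 mm

web: A = 18 × 90 = 1620.00, centroid at (95.00, 45.00).
flange: A = 190 × 40 = 7600.00, centroid at (95.00, 110.00).
ΣA = 9220.00 mm²
ΣAx_c = (1620.00)(95.00) + (7600.00)(95.00) = 875900.00 mm³
ΣAy_c = (1620.00)(45.00) + (7600.00)(110.00) = 908900.00 mm³
x_c = 875900.00 / 9220.00 = 95.00 mm
y_c = 908900.00 / 9220.00 = 98.58 mm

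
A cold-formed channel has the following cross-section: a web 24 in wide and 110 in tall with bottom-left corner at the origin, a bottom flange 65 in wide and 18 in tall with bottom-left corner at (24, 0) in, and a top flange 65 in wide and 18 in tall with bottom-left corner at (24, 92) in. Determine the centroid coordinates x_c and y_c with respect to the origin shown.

x_c = 32.91 in, y_c = 55.00 in

Part | A | x̄ᵢ | ȳᵢ | A·x̄ᵢ | A·ȳᵢ
web | 2640.00 | 12.00 | 55.00 | 31680.00 | 145200.00
bottom flange | 1170.00 | 56.50 | 9.00 | 66105.00 | 10530.00
top flange | 1170.00 | 56.50 | 101.00 | 66105.00 | 118170.00
Σ | 4980.00 |  |  | 163890.00 | 273900.00
x_c = 163890.00 / 4980.00 = 32.91 in
y_c = 273900.00 / 4980.00 = 55.00 in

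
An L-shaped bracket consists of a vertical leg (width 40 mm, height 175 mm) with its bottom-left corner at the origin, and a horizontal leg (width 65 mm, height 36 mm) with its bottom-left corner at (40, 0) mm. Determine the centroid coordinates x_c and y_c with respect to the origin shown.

x_c = 33.15 mm, y_c = 70.09 mm

Part | A | x̄ᵢ | ȳᵢ | A·x̄ᵢ | A·ȳᵢ
vertical leg | 7000.00 | 20.00 | 87.50 | 140000.00 | 612500.00
horizontal leg | 2340.00 | 72.50 | 18.00 | 169650.00 | 42120.00
Σ | 9340.00 |  |  | 309650.00 | 654620.00
x_c = 309650.00 / 9340.00 = 33.15 mm
y_c = 654620.00 / 9340.00 = 70.09 mm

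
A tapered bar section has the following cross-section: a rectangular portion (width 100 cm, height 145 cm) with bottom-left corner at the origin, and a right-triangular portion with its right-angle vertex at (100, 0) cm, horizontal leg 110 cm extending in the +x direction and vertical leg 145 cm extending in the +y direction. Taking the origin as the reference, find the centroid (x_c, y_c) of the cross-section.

x_c = 80.75 cm, y_c = 63.92 cm

rectangular portion: A = 100 × 145 = 14500.00, centroid at (50.00, 72.50).
triangular portion: A = ½·110·145 = 7975.00, centroid at (136.67, 48.33).
ΣA = 22475.00 cm²
ΣAx_c = (14500.00)(50.00) + (7975.00)(136.67) = 1814916.67 cm³
ΣAy_c = (14500.00)(72.50) + (7975.00)(48.33) = 1436708.33 cm³
x_c = 1814916.67 / 22475.00 = 80.75 cm
y_c = 1436708.33 / 22475.00 = 63.92 cm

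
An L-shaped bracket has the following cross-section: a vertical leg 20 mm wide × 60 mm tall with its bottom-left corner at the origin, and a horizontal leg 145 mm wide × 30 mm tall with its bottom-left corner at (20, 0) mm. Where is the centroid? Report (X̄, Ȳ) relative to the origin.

X̄ = 74.66 mm, Ȳ = 18.24 mm

Part | A | x̄ᵢ | ȳᵢ | A·x̄ᵢ | A·ȳᵢ
vertical leg | 1200.00 | 10.00 | 30.00 | 12000.00 | 36000.00
horizontal leg | 4350.00 | 92.50 | 15.00 | 402375.00 | 65250.00
Σ | 5550.00 |  |  | 414375.00 | 101250.00
X̄ = 414375.00 / 5550.00 = 74.66 mm
Ȳ = 101250.00 / 5550.00 = 18.24 mm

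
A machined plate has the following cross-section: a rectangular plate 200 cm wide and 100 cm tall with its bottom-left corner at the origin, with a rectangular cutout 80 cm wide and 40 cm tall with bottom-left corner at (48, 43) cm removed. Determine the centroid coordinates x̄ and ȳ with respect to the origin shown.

x̄ = 102.29 cm, ȳ = 47.52 cm

plate: A = 200 × 100 = 20000.00, centroid at (100.00, 50.00).
hole: A = −(80 × 40) = -3200.00, centroid at (88.00, 63.00).
ΣA = 16800.00 cm²
ΣAx̄ = (20000.00)(100.00) + (-3200.00)(88.00) = 1718400.00 cm³
ΣAȳ = (20000.00)(50.00) + (-3200.00)(63.00) = 798400.00 cm³
x̄ = 1718400.00 / 16800.00 = 102.29 cm
ȳ = 798400.00 / 16800.00 = 47.52 cm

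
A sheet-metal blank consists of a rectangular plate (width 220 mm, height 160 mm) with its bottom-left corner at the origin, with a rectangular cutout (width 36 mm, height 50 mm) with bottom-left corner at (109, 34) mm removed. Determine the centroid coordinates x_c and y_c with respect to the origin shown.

x_c = 109.08 mm, y_c = 81.13 mm

plate: A = 220 × 160 = 35200.00, centroid at (110.00, 80.00).
hole: A = −(36 × 50) = -1800.00, centroid at (127.00, 59.00).
ΣA = 33400.00 mm²
ΣAx_c = (35200.00)(110.00) + (-1800.00)(127.00) = 3643400.00 mm³
ΣAy_c = (35200.00)(80.00) + (-1800.00)(59.00) = 2709800.00 mm³
x_c = 3643400.00 / 33400.00 = 109.08 mm
y_c = 2709800.00 / 33400.00 = 81.13 mm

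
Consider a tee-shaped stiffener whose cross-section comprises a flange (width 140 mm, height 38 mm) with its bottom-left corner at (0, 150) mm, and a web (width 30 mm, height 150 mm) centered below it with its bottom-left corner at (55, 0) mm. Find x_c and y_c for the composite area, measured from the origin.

x_c = 70.00 mm, y_c = 125.92 mm

web: A = 30 × 150 = 4500.00, centroid at (70.00, 75.00).
flange: A = 140 × 38 = 5320.00, centroid at (70.00, 169.00).
ΣA = 9820.00 mm², ΣAx_c = 687400.00 mm³, ΣAy_c = 1236580.00 mm³.
x_c = 687400.00/9820.00 = 70.00 mm; y_c = 1236580.00/9820.00 = 125.92 mm.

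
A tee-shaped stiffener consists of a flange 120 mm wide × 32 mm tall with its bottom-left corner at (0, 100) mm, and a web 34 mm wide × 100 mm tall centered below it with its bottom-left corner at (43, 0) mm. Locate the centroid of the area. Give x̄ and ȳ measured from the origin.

web: A = 34 × 100 = 3400.00, centroid at (60.00, 50.00).
flange: A = 120 × 32 = 3840.00, centroid at (60.00, 116.00).
ΣA = 7240.00 mm²
ΣAx̄ = (3400.00)(60.00) + (3840.00)(60.00) = 434400.00 mm³
ΣAȳ = (3400.00)(50.00) + (3840.00)(116.00) = 615440.00 mm³
x̄ = 434400.00 / 7240.00 = 60.00 mm
ȳ = 615440.00 / 7240.00 = 85.01 mm

x̄ = 60.00 mm, ȳ = 85.01 mm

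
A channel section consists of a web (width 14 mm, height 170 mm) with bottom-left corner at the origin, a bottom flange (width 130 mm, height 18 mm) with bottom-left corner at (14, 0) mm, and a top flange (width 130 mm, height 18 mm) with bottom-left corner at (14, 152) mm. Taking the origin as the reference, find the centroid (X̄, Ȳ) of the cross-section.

X̄ = 54.73 mm, Ȳ = 85.00 mm

web: A = 14 × 170 = 2380.00, centroid at (7.00, 85.00).
bottom flange: A = 130 × 18 = 2340.00, centroid at (79.00, 9.00).
top flange: A = 130 × 18 = 2340.00, centroid at (79.00, 161.00).
ΣA = 7060.00 mm², ΣAX̄ = 386380.00 mm³, ΣAȲ = 600100.00 mm³.
X̄ = 386380.00/7060.00 = 54.73 mm; Ȳ = 600100.00/7060.00 = 85.00 mm.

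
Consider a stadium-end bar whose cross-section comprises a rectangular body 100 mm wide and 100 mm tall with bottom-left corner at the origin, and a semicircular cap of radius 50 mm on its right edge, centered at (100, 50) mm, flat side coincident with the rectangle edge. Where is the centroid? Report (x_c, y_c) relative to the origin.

Part | A | x̄ᵢ | ȳᵢ | A·x̄ᵢ | A·ȳᵢ
rectangular body | 10000.00 | 50.00 | 50.00 | 500000.00 | 500000.00
semicircular end | 3926.99 | 121.22 | 50.00 | 476032.42 | 196349.54
Σ | 13926.99 |  |  | 976032.42 | 696349.54
x_c = 976032.42 / 13926.99 = 70.08 mm
y_c = 696349.54 / 13926.99 = 50.00 mm

x_c = 70.08 mm, y_c = 50.00 mm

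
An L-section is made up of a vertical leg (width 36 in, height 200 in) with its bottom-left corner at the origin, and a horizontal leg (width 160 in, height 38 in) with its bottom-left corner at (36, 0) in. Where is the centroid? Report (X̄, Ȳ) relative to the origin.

X̄ = 62.87 in, Ȳ = 62.92 in

Part | A | x̄ᵢ | ȳᵢ | A·x̄ᵢ | A·ȳᵢ
vertical leg | 7200.00 | 18.00 | 100.00 | 129600.00 | 720000.00
horizontal leg | 6080.00 | 116.00 | 19.00 | 705280.00 | 115520.00
Σ | 13280.00 |  |  | 834880.00 | 835520.00
X̄ = 834880.00 / 13280.00 = 62.87 in
Ȳ = 835520.00 / 13280.00 = 62.92 in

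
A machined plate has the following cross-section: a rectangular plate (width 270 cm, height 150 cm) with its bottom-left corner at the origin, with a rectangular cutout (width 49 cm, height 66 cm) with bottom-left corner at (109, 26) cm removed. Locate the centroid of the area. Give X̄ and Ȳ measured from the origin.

Part | A | x̄ᵢ | ȳᵢ | A·x̄ᵢ | A·ȳᵢ
plate | 40500.00 | 135.00 | 75.00 | 5467500.00 | 3037500.00
hole | -3234.00 | 133.50 | 59.00 | -431739.00 | -190806.00
Σ | 37266.00 |  |  | 5035761.00 | 2846694.00
X̄ = 5035761.00 / 37266.00 = 135.13 cm
Ȳ = 2846694.00 / 37266.00 = 76.39 cm

X̄ = 135.13 cm, Ȳ = 76.39 cm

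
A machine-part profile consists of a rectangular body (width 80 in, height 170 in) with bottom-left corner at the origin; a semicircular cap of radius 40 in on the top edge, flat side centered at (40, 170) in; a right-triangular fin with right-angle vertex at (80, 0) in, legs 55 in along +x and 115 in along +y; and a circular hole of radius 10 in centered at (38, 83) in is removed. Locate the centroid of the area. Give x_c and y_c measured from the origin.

rectangular body: A = 80 × 170 = 13600.00, centroid at (40.00, 85.00).
semicircular top: A = ½π·40² = 2513.27, centroid at (40.00, 186.98).
triangular fin: A = ½·55·115 = 3162.50, centroid at (98.33, 38.33).
hole: A = −π·10² = -314.16, centroid at (38.00, 83.00).
ΣA = 18961.61 in², ΣAx_c = 943572.08 in³, ΣAy_c = 1721077.22 in³.
x_c = 943572.08/18961.61 = 49.76 in; y_c = 1721077.22/18961.61 = 90.77 in.

x_c = 49.76 in, y_c = 90.77 in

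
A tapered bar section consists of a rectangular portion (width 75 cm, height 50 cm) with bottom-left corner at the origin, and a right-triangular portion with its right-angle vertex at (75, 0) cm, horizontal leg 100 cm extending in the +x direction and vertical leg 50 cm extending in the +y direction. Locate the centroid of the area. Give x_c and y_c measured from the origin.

rectangular portion: A = 75 × 50 = 3750.00, centroid at (37.50, 25.00).
triangular portion: A = ½·100·50 = 2500.00, centroid at (108.33, 16.67).
ΣA = 6250.00 cm², ΣAx_c = 411458.33 cm³, ΣAy_c = 135416.67 cm³.
x_c = 411458.33/6250.00 = 65.83 cm; y_c = 135416.67/6250.00 = 21.67 cm.

x_c = 65.83 cm, y_c = 21.67 cm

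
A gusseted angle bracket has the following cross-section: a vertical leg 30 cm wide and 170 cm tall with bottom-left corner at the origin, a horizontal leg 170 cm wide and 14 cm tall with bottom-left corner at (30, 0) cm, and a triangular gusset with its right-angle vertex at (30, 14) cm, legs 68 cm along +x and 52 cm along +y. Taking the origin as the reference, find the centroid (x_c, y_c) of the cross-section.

vertical leg: A = 30 × 170 = 5100.00, centroid at (15.00, 85.00).
horizontal leg: A = 170 × 14 = 2380.00, centroid at (115.00, 7.00).
gusset: A = ½·68·52 = 1768.00, centroid at (52.67, 31.33).
ΣA = 9248.00 cm²
ΣAx_c = (5100.00)(15.00) + (2380.00)(115.00) + (1768.00)(52.67) = 443314.67 cm³
ΣAy_c = (5100.00)(85.00) + (2380.00)(7.00) + (1768.00)(31.33) = 505557.33 cm³
x_c = 443314.67 / 9248.00 = 47.94 cm
y_c = 505557.33 / 9248.00 = 54.67 cm

x_c = 47.94 cm, y_c = 54.67 cm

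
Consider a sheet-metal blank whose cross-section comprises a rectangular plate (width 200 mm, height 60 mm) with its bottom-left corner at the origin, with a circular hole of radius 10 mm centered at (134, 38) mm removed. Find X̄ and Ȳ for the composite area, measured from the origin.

Part | A | x̄ᵢ | ȳᵢ | A·x̄ᵢ | A·ȳᵢ
plate | 12000.00 | 100.00 | 30.00 | 1200000.00 | 360000.00
hole | -314.16 | 134.00 | 38.00 | -42097.34 | -11938.05
Σ | 11685.84 |  |  | 1157902.66 | 348061.95
X̄ = 1157902.66 / 11685.84 = 99.09 mm
Ȳ = 348061.95 / 11685.84 = 29.78 mm

X̄ = 99.09 mm, Ȳ = 29.78 mm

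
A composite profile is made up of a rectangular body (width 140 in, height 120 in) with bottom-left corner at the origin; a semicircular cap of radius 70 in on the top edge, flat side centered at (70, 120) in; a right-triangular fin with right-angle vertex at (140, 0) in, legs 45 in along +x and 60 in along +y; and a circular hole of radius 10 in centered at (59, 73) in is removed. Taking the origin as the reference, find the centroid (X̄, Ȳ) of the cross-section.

X̄ = 74.63 in, Ȳ = 84.77 in

Part | A | x̄ᵢ | ȳᵢ | A·x̄ᵢ | A·ȳᵢ
rectangular body | 16800.00 | 70.00 | 60.00 | 1176000.00 | 1008000.00
semicircular top | 7696.90 | 70.00 | 149.71 | 538783.14 | 1152294.91
triangular fin | 1350.00 | 155.00 | 20.00 | 209250.00 | 27000.00
hole | -314.16 | 59.00 | 73.00 | -18535.40 | -22933.63
Σ | 25532.74 |  |  | 1905497.74 | 2164361.28
X̄ = 1905497.74 / 25532.74 = 74.63 in
Ȳ = 2164361.28 / 25532.74 = 84.77 in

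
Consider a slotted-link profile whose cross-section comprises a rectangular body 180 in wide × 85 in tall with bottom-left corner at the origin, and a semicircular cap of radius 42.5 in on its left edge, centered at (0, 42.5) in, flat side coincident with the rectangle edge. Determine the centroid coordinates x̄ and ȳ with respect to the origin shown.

x̄ = 73.10 in, ȳ = 42.50 in

rectangular body: A = 180 × 85 = 15300.00, centroid at (90.00, 42.50).
semicircular end: A = ½π·42.5² = 2837.25, centroid at (-18.04, 42.50).
ΣA = 18137.25 in², ΣAx̄ = 1325822.92 in³, ΣAȳ = 770833.16 in³.
x̄ = 1325822.92/18137.25 = 73.10 in; ȳ = 770833.16/18137.25 = 42.50 in.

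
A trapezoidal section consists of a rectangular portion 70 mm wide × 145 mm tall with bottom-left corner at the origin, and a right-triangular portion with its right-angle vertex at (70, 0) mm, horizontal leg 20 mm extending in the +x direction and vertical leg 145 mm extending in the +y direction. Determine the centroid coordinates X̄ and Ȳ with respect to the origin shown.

rectangular portion: A = 70 × 145 = 10150.00, centroid at (35.00, 72.50).
triangular portion: A = ½·20·145 = 1450.00, centroid at (76.67, 48.33).
ΣA = 11600.00 mm², ΣAX̄ = 466416.67 mm³, ΣAȲ = 805958.33 mm³.
X̄ = 466416.67/11600.00 = 40.21 mm; Ȳ = 805958.33/11600.00 = 69.48 mm.

X̄ = 40.21 mm, Ȳ = 69.48 mm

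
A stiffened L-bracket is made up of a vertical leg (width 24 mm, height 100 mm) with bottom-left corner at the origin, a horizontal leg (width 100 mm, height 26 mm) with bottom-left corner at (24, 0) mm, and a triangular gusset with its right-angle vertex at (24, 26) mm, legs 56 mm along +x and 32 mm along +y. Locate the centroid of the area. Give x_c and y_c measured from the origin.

Part | A | x̄ᵢ | ȳᵢ | A·x̄ᵢ | A·ȳᵢ
vertical leg | 2400.00 | 12.00 | 50.00 | 28800.00 | 120000.00
horizontal leg | 2600.00 | 74.00 | 13.00 | 192400.00 | 33800.00
gusset | 896.00 | 42.67 | 36.67 | 38229.33 | 32853.33
Σ | 5896.00 |  |  | 259429.33 | 186653.33
x_c = 259429.33 / 5896.00 = 44.00 mm
y_c = 186653.33 / 5896.00 = 31.66 mm

x_c = 44.00 mm, y_c = 31.66 mm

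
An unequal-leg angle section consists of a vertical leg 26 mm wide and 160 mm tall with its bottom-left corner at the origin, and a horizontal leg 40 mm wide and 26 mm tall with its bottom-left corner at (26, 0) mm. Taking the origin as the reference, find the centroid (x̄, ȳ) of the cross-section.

vertical leg: A = 26 × 160 = 4160.00, centroid at (13.00, 80.00).
horizontal leg: A = 40 × 26 = 1040.00, centroid at (46.00, 13.00).
ΣA = 5200.00 mm², ΣAx̄ = 101920.00 mm³, ΣAȳ = 346320.00 mm³.
x̄ = 101920.00/5200.00 = 19.60 mm; ȳ = 346320.00/5200.00 = 66.60 mm.

x̄ = 19.60 mm, ȳ = 66.60 mm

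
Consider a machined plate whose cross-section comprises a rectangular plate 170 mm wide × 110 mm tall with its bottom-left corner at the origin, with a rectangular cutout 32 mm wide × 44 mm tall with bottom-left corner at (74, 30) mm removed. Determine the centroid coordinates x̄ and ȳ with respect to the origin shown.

x̄ = 84.59 mm, ȳ = 55.24 mm

Part | A | x̄ᵢ | ȳᵢ | A·x̄ᵢ | A·ȳᵢ
plate | 18700.00 | 85.00 | 55.00 | 1589500.00 | 1028500.00
hole | -1408.00 | 90.00 | 52.00 | -126720.00 | -73216.00
Σ | 17292.00 |  |  | 1462780.00 | 955284.00
x̄ = 1462780.00 / 17292.00 = 84.59 mm
ȳ = 955284.00 / 17292.00 = 55.24 mm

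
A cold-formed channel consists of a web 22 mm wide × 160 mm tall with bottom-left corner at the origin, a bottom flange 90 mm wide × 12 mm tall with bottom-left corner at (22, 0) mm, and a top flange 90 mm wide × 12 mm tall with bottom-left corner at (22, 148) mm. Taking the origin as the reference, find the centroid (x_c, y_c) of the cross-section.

x_c = 32.30 mm, y_c = 80.00 mm

web: A = 22 × 160 = 3520.00, centroid at (11.00, 80.00).
bottom flange: A = 90 × 12 = 1080.00, centroid at (67.00, 6.00).
top flange: A = 90 × 12 = 1080.00, centroid at (67.00, 154.00).
ΣA = 5680.00 mm²
ΣAx_c = (3520.00)(11.00) + (1080.00)(67.00) + (1080.00)(67.00) = 183440.00 mm³
ΣAy_c = (3520.00)(80.00) + (1080.00)(6.00) + (1080.00)(154.00) = 454400.00 mm³
x_c = 183440.00 / 5680.00 = 32.30 mm
y_c = 454400.00 / 5680.00 = 80.00 mm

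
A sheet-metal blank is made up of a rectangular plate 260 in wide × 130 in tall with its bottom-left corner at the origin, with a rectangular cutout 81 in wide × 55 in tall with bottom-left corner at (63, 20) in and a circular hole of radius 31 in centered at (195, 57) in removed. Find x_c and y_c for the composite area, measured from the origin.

x_c = 127.03 in, y_c = 68.88 in

plate: A = 260 × 130 = 33800.00, centroid at (130.00, 65.00).
hole 1: A = −(81 × 55) = -4455.00, centroid at (103.50, 47.50).
hole 2: A = −π·31² = -3019.07, centroid at (195.00, 57.00).
ΣA = 26325.93 in², ΣAx_c = 3344188.74 in³, ΣAy_c = 1813300.48 in³.
x_c = 3344188.74/26325.93 = 127.03 in; y_c = 1813300.48/26325.93 = 68.88 in.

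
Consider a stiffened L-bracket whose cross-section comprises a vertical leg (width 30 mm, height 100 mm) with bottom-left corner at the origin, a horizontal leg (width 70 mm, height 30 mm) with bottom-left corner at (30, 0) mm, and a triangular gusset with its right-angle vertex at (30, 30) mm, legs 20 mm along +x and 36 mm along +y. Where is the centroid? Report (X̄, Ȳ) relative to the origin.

vertical leg: A = 30 × 100 = 3000.00, centroid at (15.00, 50.00).
horizontal leg: A = 70 × 30 = 2100.00, centroid at (65.00, 15.00).
gusset: A = ½·20·36 = 360.00, centroid at (36.67, 42.00).
ΣA = 5460.00 mm², ΣAX̄ = 194700.00 mm³, ΣAȲ = 196620.00 mm³.
X̄ = 194700.00/5460.00 = 35.66 mm; Ȳ = 196620.00/5460.00 = 36.01 mm.

X̄ = 35.66 mm, Ȳ = 36.01 mm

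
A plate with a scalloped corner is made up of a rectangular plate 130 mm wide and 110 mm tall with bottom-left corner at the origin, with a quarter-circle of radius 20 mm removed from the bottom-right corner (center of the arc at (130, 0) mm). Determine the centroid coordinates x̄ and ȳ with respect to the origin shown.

x̄ = 63.73 mm, ȳ = 56.04 mm

Part | A | x̄ᵢ | ȳᵢ | A·x̄ᵢ | A·ȳᵢ
plate | 14300.00 | 65.00 | 55.00 | 929500.00 | 786500.00
removed quarter-circle | -314.16 | 121.51 | 8.49 | -38174.04 | -2666.67
Σ | 13985.84 |  |  | 891325.96 | 783833.33
x̄ = 891325.96 / 13985.84 = 63.73 mm
ȳ = 783833.33 / 13985.84 = 56.04 mm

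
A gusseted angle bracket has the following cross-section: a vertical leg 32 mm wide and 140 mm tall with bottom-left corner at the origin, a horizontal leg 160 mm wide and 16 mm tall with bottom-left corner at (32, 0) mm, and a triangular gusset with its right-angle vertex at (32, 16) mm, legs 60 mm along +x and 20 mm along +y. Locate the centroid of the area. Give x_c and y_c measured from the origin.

x_c = 50.99 mm, y_c = 45.51 mm

vertical leg: A = 32 × 140 = 4480.00, centroid at (16.00, 70.00).
horizontal leg: A = 160 × 16 = 2560.00, centroid at (112.00, 8.00).
gusset: A = ½·60·20 = 600.00, centroid at (52.00, 22.67).
ΣA = 7640.00 mm²
ΣAx_c = (4480.00)(16.00) + (2560.00)(112.00) + (600.00)(52.00) = 389600.00 mm³
ΣAy_c = (4480.00)(70.00) + (2560.00)(8.00) + (600.00)(22.67) = 347680.00 mm³
x_c = 389600.00 / 7640.00 = 50.99 mm
y_c = 347680.00 / 7640.00 = 45.51 mm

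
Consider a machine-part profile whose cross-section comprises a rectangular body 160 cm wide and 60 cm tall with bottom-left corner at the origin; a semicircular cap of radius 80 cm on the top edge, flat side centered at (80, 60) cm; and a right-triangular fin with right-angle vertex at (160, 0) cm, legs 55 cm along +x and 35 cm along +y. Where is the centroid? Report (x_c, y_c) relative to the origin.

x_c = 84.59 cm, y_c = 60.33 cm

Part | A | x̄ᵢ | ȳᵢ | A·x̄ᵢ | A·ȳᵢ
rectangular body | 9600.00 | 80.00 | 30.00 | 768000.00 | 288000.00
semicircular top | 10053.10 | 80.00 | 93.95 | 804247.72 | 944519.12
triangular fin | 962.50 | 178.33 | 11.67 | 171645.83 | 11229.17
Σ | 20615.60 |  |  | 1743893.55 | 1243748.29
x_c = 1743893.55 / 20615.60 = 84.59 cm
y_c = 1243748.29 / 20615.60 = 60.33 cm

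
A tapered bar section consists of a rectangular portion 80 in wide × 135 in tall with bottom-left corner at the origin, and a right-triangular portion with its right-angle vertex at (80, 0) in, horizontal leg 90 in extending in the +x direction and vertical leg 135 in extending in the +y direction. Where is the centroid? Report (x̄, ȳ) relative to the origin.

x̄ = 65.20 in, ȳ = 59.40 in

rectangular portion: A = 80 × 135 = 10800.00, centroid at (40.00, 67.50).
triangular portion: A = ½·90·135 = 6075.00, centroid at (110.00, 45.00).
ΣA = 16875.00 in², ΣAx̄ = 1100250.00 in³, ΣAȳ = 1002375.00 in³.
x̄ = 1100250.00/16875.00 = 65.20 in; ȳ = 1002375.00/16875.00 = 59.40 in.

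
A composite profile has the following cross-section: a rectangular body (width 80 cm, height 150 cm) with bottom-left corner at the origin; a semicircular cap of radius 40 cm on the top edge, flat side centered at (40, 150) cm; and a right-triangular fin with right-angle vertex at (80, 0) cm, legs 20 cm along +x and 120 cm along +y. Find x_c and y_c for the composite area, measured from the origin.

x_c = 43.56 cm, y_c = 87.04 cm

Part | A | x̄ᵢ | ȳᵢ | A·x̄ᵢ | A·ȳᵢ
rectangular body | 12000.00 | 40.00 | 75.00 | 480000.00 | 900000.00
semicircular top | 2513.27 | 40.00 | 166.98 | 100530.96 | 419657.79
triangular fin | 1200.00 | 86.67 | 40.00 | 104000.00 | 48000.00
Σ | 15713.27 |  |  | 684530.96 | 1367657.79
x_c = 684530.96 / 15713.27 = 43.56 cm
y_c = 1367657.79 / 15713.27 = 87.04 cm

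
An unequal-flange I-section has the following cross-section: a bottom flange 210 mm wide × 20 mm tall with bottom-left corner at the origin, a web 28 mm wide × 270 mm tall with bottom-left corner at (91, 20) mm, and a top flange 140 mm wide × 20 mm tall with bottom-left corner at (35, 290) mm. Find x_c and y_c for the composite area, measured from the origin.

bottom flange: A = 210 × 20 = 4200.00, centroid at (105.00, 10.00).
web: A = 28 × 270 = 7560.00, centroid at (105.00, 155.00).
top flange: A = 140 × 20 = 2800.00, centroid at (105.00, 300.00).
ΣA = 14560.00 mm²
ΣAx_c = (4200.00)(105.00) + (7560.00)(105.00) + (2800.00)(105.00) = 1528800.00 mm³
ΣAy_c = (4200.00)(10.00) + (7560.00)(155.00) + (2800.00)(300.00) = 2053800.00 mm³
x_c = 1528800.00 / 14560.00 = 105.00 mm
y_c = 2053800.00 / 14560.00 = 141.06 mm

x_c = 105.00 mm, y_c = 141.06 mm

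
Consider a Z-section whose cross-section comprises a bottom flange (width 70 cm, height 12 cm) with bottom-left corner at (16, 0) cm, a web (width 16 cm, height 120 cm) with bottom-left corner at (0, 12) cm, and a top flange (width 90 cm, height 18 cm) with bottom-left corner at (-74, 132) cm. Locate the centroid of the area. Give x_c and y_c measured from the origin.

x_c = 2.56 cm, y_c = 84.86 cm

bottom flange: A = 70 × 12 = 840.00, centroid at (51.00, 6.00).
web: A = 16 × 120 = 1920.00, centroid at (8.00, 72.00).
top flange: A = 90 × 18 = 1620.00, centroid at (-29.00, 141.00).
ΣA = 4380.00 cm², ΣAx_c = 11220.00 cm³, ΣAy_c = 371700.00 cm³.
x_c = 11220.00/4380.00 = 2.56 cm; y_c = 371700.00/4380.00 = 84.86 cm.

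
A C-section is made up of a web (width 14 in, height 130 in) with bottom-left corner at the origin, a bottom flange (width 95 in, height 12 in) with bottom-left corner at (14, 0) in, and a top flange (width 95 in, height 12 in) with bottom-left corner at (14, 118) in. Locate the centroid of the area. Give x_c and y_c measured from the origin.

x_c = 37.31 in, y_c = 65.00 in

web: A = 14 × 130 = 1820.00, centroid at (7.00, 65.00).
bottom flange: A = 95 × 12 = 1140.00, centroid at (61.50, 6.00).
top flange: A = 95 × 12 = 1140.00, centroid at (61.50, 124.00).
ΣA = 4100.00 in²
ΣAx_c = (1820.00)(7.00) + (1140.00)(61.50) + (1140.00)(61.50) = 152960.00 in³
ΣAy_c = (1820.00)(65.00) + (1140.00)(6.00) + (1140.00)(124.00) = 266500.00 in³
x_c = 152960.00 / 4100.00 = 37.31 in
y_c = 266500.00 / 4100.00 = 65.00 in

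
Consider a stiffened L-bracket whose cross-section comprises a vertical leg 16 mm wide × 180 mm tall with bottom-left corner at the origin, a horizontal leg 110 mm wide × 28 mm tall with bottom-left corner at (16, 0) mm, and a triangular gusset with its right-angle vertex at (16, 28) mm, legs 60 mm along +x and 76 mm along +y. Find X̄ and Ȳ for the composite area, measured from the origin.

vertical leg: A = 16 × 180 = 2880.00, centroid at (8.00, 90.00).
horizontal leg: A = 110 × 28 = 3080.00, centroid at (71.00, 14.00).
gusset: A = ½·60·76 = 2280.00, centroid at (36.00, 53.33).
ΣA = 8240.00 mm², ΣAX̄ = 323800.00 mm³, ΣAȲ = 423920.00 mm³.
X̄ = 323800.00/8240.00 = 39.30 mm; Ȳ = 423920.00/8240.00 = 51.45 mm.

X̄ = 39.30 mm, Ȳ = 51.45 mm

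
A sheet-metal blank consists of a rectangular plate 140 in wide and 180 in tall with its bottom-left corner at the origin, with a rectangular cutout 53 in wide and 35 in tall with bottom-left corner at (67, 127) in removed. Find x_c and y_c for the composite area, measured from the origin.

plate: A = 140 × 180 = 25200.00, centroid at (70.00, 90.00).
hole: A = −(53 × 35) = -1855.00, centroid at (93.50, 144.50).
ΣA = 23345.00 in²
ΣAx_c = (25200.00)(70.00) + (-1855.00)(93.50) = 1590557.50 in³
ΣAy_c = (25200.00)(90.00) + (-1855.00)(144.50) = 1999952.50 in³
x_c = 1590557.50 / 23345.00 = 68.13 in
y_c = 1999952.50 / 23345.00 = 85.67 in

x_c = 68.13 in, y_c = 85.67 in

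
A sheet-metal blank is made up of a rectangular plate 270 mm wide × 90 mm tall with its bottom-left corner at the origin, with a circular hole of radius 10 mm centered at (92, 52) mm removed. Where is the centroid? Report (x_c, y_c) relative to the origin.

plate: A = 270 × 90 = 24300.00, centroid at (135.00, 45.00).
hole: A = −π·10² = -314.16, centroid at (92.00, 52.00).
ΣA = 23985.84 mm², ΣAx_c = 3251597.35 mm³, ΣAy_c = 1077163.72 mm³.
x_c = 3251597.35/23985.84 = 135.56 mm; y_c = 1077163.72/23985.84 = 44.91 mm.

x_c = 135.56 mm, y_c = 44.91 mm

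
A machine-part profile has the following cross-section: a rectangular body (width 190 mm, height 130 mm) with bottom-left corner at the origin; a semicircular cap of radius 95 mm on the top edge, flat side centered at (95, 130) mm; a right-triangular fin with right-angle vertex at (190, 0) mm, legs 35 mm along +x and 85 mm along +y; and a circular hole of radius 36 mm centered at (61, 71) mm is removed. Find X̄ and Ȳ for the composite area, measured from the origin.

Part | A | x̄ᵢ | ȳᵢ | A·x̄ᵢ | A·ȳᵢ
rectangular body | 24700.00 | 95.00 | 65.00 | 2346500.00 | 1605500.00
semicircular top | 14176.44 | 95.00 | 170.32 | 1346761.50 | 2414520.12
triangular fin | 1487.50 | 201.67 | 28.33 | 299979.17 | 42145.83
hole | -4071.50 | 61.00 | 71.00 | -248361.75 | -289076.79
Σ | 36292.43 |  |  | 3744878.92 | 3773089.17
X̄ = 3744878.92 / 36292.43 = 103.19 mm
Ȳ = 3773089.17 / 36292.43 = 103.96 mm

X̄ = 103.19 mm, Ȳ = 103.96 mm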